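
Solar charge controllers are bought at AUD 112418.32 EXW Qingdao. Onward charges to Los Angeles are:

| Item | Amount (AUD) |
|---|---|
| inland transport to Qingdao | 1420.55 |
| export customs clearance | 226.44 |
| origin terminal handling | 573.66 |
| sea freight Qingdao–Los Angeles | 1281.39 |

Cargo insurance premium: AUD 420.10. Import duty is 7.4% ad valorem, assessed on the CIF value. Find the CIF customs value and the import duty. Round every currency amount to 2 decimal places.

CIF value: AUD 116340.46; import duty: AUD 8609.19

CIF = EXW price + pre-shipment costs + freight + insurance
CIF = 112418.32 + 1420.55 + 226.44 + 573.66 + 1281.39 + 420.10 = 116340.46
Import duty = 116340.46 × 7.4% = 8609.19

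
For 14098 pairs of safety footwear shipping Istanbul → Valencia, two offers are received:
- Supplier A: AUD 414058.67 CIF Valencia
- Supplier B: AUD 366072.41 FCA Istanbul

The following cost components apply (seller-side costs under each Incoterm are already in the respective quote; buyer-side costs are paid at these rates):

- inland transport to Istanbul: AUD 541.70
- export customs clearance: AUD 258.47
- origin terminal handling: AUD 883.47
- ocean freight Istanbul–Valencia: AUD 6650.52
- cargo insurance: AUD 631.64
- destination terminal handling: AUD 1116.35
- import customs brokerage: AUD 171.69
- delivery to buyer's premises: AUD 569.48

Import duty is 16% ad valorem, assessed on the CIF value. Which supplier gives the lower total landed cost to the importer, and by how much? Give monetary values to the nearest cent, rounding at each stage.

Supplier B is cheaper by AUD 46191.93

Supplier A (CIF):
The CIF price already equals the CIF value: 414058.67
Import duty = 414058.67 × 16% = 66249.39
Buyer bears (A): 1116.35 + 171.69 + 569.48 = 1857.52
Landed cost (A) = invoice 414058.67 + 1857.52 + duty 66249.39 = 482165.58
Supplier B (FCA):
CIF value = FCA price + origin terminal + freight + insurance = 366072.41 + 883.47 + 6650.52 + 631.64 = 374238.04
Import duty = 374238.04 × 16% = 59878.09
Buyer bears (B): 883.47 + 6650.52 + 631.64 + 1116.35 + 171.69 + 569.48 = 10023.15
Landed cost (B) = invoice 366072.41 + 10023.15 + duty 59878.09 = 435973.65
Difference = |482165.58 − 435973.65| = 46191.93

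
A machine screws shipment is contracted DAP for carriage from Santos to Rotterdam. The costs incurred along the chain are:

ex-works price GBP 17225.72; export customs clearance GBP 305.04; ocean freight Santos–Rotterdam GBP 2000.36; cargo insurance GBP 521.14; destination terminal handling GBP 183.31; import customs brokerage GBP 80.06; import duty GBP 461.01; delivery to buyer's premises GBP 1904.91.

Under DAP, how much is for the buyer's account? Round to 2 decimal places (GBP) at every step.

DAP: the seller bears all costs to the named destination except import duty and clearance.
Seller's account: goods 17225.72 + export clearance 305.04 + freight 2000.36 + insurance 521.14 + destination terminal 183.31 + delivery 1904.91 = 22140.48
Buyer's account: brokerage 80.06 + duty 461.01 = 541.07

Buyer's account: GBP 541.07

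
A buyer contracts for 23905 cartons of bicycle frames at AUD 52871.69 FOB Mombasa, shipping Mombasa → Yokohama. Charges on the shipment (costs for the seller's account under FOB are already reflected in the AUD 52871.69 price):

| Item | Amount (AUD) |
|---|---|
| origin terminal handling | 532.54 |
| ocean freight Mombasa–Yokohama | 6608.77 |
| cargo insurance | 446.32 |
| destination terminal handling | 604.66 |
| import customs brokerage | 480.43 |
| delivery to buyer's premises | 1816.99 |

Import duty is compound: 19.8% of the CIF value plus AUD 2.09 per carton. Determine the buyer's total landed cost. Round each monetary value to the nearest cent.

FOB: the seller bears costs until goods are on board at the origin port; the buyer bears freight, insurance and all costs thereafter.
Already in the invoice (seller's account under FOB): origin terminal — exclude.
CIF value = FOB price + freight + insurance = 52871.69 + 6608.77 + 446.32 = 59926.78
Ad valorem component: 59926.78 × 19.8% = 11865.50
Specific component: 23905 × 2.09 = 49961.45
Import duty = 11865.50 + 49961.45 = 61826.95
Buyer bears: freight 6608.77 + insurance 446.32 + destination terminal 604.66 + brokerage 480.43 + delivery 1816.99 + duty 61826.95 = 71784.12
Landed cost = invoice 52871.69 + 71784.12 = 124655.81

Total landed cost: AUD 124655.81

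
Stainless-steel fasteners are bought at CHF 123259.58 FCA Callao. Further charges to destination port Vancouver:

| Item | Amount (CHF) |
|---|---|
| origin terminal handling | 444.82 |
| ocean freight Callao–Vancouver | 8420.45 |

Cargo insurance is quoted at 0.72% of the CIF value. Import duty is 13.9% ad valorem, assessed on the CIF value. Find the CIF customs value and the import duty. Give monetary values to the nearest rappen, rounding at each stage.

Let C be the CIF value. C = FCA price + pre-shipment costs + freight + 0.72% × C
C − 0.72% × C = 123259.58 + 444.82 + 8420.45
0.9928 × C = 132124.85
C = 132124.85 / 0.9928 = 133083.05
Insurance premium = 0.72% × 133083.05 = 958.20
Import duty = 133083.05 × 13.9% = 18498.54

CIF value: CHF 133083.05; import duty: CHF 18498.54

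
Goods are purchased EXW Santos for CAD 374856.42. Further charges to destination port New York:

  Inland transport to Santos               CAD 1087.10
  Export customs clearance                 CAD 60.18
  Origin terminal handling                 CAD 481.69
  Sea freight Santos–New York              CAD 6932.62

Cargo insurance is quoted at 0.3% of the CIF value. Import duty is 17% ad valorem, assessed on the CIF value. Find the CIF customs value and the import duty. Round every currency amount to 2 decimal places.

CIF value: CAD 384571.73; import duty: CAD 65377.19

Let C be the CIF value. C = EXW price + pre-shipment costs + freight + 0.3% × C
C − 0.3% × C = 374856.42 + 1087.10 + 60.18 + 481.69 + 6932.62
0.997 × C = 383418.01
C = 383418.01 / 0.997 = 384571.73
Insurance premium = 0.3% × 384571.73 = 1153.72
Import duty = 384571.73 × 17% = 65377.19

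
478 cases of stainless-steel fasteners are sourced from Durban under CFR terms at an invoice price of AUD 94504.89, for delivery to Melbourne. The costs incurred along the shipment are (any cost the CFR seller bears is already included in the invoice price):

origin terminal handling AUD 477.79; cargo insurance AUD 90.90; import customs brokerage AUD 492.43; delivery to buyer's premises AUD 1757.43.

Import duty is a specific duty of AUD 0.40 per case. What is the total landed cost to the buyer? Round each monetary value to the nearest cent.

CFR: the seller pays costs through ocean freight to the destination port, but not insurance.
Already in the invoice (seller's account under CFR): origin terminal — exclude.
CIF value = CFR price + insurance = 94504.89 + 90.90 = 94595.79
Import duty = 478 × 0.40 = 191.20
Buyer bears: insurance 90.90 + brokerage 492.43 + delivery 1757.43 + duty 191.20 = 2531.96
Landed cost = invoice 94504.89 + 2531.96 = 97036.85

Total landed cost: AUD 97036.85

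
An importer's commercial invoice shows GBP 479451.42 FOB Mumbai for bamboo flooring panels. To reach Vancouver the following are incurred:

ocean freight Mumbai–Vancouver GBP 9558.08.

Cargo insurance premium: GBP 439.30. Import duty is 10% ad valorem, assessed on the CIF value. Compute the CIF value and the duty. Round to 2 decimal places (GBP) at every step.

CIF value: GBP 489448.80; import duty: GBP 48944.88

CIF = FOB price + freight + insurance
CIF = 479451.42 + 9558.08 + 439.30 = 489448.80
Import duty = 489448.80 × 10% = 48944.88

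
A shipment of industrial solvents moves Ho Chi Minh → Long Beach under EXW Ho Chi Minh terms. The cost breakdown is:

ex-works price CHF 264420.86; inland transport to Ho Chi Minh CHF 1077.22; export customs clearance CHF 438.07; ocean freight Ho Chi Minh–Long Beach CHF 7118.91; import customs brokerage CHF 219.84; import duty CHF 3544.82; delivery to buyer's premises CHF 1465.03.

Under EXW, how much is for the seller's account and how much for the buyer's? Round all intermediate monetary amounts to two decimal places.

Seller: CHF 264420.86; buyer: CHF 13863.89

EXW: the seller makes goods available at their premises; the buyer bears all onward costs.
Seller's account: goods 264420.86 = 264420.86
Buyer's account: inland to port 1077.22 + export clearance 438.07 + freight 7118.91 + brokerage 219.84 + duty 3544.82 + delivery 1465.03 = 13863.89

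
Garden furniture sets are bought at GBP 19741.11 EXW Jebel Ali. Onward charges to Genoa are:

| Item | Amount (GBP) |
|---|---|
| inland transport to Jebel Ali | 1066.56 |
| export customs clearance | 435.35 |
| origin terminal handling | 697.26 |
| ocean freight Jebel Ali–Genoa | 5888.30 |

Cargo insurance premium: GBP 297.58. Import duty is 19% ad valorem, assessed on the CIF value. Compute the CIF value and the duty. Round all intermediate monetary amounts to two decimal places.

CIF = EXW price + pre-shipment costs + freight + insurance
CIF = 19741.11 + 1066.56 + 435.35 + 697.26 + 5888.30 + 297.58 = 28126.16
Import duty = 28126.16 × 19% = 5343.97

CIF value: GBP 28126.16; import duty: GBP 5343.97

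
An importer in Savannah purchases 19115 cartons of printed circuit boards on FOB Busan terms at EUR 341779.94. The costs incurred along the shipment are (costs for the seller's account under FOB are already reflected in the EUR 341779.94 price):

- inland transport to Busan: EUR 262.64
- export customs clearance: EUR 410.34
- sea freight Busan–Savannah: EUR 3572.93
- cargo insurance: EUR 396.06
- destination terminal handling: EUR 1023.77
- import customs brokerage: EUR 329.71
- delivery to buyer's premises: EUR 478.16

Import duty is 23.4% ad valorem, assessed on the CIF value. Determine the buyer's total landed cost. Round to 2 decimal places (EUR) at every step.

FOB: the seller bears costs until goods are on board at the origin port; the buyer bears freight, insurance and all costs thereafter.
Already in the invoice (seller's account under FOB): inland to port, export clearance — exclude.
CIF value = FOB price + freight + insurance = 341779.94 + 3572.93 + 396.06 = 345748.93
Import duty = 345748.93 × 23.4% = 80905.25
Buyer bears: freight 3572.93 + insurance 396.06 + destination terminal 1023.77 + brokerage 329.71 + delivery 478.16 + duty 80905.25 = 86705.88
Landed cost = invoice 341779.94 + 86705.88 = 428485.82

Total landed cost: EUR 428485.82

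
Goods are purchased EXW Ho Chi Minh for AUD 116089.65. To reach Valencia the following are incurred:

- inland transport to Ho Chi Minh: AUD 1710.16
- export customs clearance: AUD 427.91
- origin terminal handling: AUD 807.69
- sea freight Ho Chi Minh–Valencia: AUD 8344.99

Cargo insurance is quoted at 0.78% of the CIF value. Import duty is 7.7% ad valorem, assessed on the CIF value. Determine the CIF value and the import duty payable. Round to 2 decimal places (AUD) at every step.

Let C be the CIF value. C = EXW price + pre-shipment costs + freight + 0.78% × C
C − 0.78% × C = 116089.65 + 1710.16 + 427.91 + 807.69 + 8344.99
0.9922 × C = 127380.40
C = 127380.40 / 0.9922 = 128381.78
Insurance premium = 0.78% × 128381.78 = 1001.38
Import duty = 128381.78 × 7.7% = 9885.40

CIF value: AUD 128381.78; import duty: AUD 9885.40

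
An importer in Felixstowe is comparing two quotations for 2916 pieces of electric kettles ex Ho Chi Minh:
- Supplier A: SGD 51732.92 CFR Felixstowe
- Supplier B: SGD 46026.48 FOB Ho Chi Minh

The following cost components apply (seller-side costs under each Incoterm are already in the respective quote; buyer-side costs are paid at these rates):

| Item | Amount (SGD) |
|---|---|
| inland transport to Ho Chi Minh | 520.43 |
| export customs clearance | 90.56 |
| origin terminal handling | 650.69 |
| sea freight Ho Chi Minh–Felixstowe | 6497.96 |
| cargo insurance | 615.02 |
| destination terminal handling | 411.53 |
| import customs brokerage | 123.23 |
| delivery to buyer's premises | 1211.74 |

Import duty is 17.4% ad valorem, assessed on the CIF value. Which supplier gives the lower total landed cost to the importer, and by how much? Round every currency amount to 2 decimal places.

Supplier A is cheaper by SGD 929.25

Supplier A (CFR):
CIF value = CFR price + insurance = 51732.92 + 615.02 = 52347.94
Import duty = 52347.94 × 17.4% = 9108.54
Buyer bears (A): 615.02 + 411.53 + 123.23 + 1211.74 = 2361.52
Landed cost (A) = invoice 51732.92 + 2361.52 + duty 9108.54 = 63202.98
Supplier B (FOB):
CIF value = FOB price + freight + insurance = 46026.48 + 6497.96 + 615.02 = 53139.46
Import duty = 53139.46 × 17.4% = 9246.27
Buyer bears (B): 6497.96 + 615.02 + 411.53 + 123.23 + 1211.74 = 8859.48
Landed cost (B) = invoice 46026.48 + 8859.48 + duty 9246.27 = 64132.23
Difference = |63202.98 − 64132.23| = 929.25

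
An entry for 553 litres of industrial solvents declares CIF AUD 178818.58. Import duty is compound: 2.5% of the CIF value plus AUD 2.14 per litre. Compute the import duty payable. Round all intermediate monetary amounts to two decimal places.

Ad valorem component: 178818.58 × 2.5% = 4470.46
Specific component: 553 × 2.14 = 1183.42
Import duty = 4470.46 + 1183.42 = 5653.88

Import duty: AUD 5653.88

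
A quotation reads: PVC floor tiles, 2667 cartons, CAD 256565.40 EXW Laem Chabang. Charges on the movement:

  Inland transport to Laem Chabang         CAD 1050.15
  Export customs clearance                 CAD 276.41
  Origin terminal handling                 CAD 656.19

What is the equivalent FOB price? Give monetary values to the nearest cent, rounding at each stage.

FOB price: CAD 258548.15

From EXW to FOB, the seller additionally bears: inland to port, export clearance, origin terminal.
FOB price = 256565.40 + 1050.15 + 276.41 + 656.19 = 258548.15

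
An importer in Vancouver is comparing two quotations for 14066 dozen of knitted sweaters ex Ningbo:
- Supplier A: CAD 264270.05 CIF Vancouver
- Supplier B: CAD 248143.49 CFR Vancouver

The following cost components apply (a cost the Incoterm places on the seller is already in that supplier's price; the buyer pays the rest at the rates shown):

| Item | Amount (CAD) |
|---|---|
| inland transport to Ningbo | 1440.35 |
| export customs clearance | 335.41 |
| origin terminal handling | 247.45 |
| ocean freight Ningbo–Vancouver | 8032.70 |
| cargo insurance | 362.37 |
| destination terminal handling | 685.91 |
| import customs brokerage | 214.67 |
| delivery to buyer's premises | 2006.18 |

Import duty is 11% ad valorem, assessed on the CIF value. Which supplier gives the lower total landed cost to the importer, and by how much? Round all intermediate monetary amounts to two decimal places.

Supplier A (CIF):
The CIF price already equals the CIF value: 264270.05
Import duty = 264270.05 × 11% = 29069.71
Buyer bears (A): 685.91 + 214.67 + 2006.18 = 2906.76
Landed cost (A) = invoice 264270.05 + 2906.76 + duty 29069.71 = 296246.52
Supplier B (CFR):
CIF value = CFR price + insurance = 248143.49 + 362.37 = 248505.86
Import duty = 248505.86 × 11% = 27335.64
Buyer bears (B): 362.37 + 685.91 + 214.67 + 2006.18 = 3269.13
Landed cost (B) = invoice 248143.49 + 3269.13 + duty 27335.64 = 278748.26
Difference = |296246.52 − 278748.26| = 17498.26

Supplier B is cheaper by CAD 17498.26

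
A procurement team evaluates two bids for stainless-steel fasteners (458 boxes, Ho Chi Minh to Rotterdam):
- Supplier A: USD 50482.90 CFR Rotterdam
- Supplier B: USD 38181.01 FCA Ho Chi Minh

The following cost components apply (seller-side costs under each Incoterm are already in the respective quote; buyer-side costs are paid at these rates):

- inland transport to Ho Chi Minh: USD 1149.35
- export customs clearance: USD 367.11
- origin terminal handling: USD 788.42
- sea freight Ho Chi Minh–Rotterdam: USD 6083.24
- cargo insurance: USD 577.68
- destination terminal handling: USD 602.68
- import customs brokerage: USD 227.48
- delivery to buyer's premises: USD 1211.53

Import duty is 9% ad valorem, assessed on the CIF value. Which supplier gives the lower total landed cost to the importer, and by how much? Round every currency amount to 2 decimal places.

Supplier A (CFR):
CIF value = CFR price + insurance = 50482.90 + 577.68 = 51060.58
Import duty = 51060.58 × 9% = 4595.45
Buyer bears (A): 577.68 + 602.68 + 227.48 + 1211.53 = 2619.37
Landed cost (A) = invoice 50482.90 + 2619.37 + duty 4595.45 = 57697.72
Supplier B (FCA):
CIF value = FCA price + origin terminal + freight + insurance = 38181.01 + 788.42 + 6083.24 + 577.68 = 45630.35
Import duty = 45630.35 × 9% = 4106.73
Buyer bears (B): 788.42 + 6083.24 + 577.68 + 602.68 + 227.48 + 1211.53 = 9491.03
Landed cost (B) = invoice 38181.01 + 9491.03 + duty 4106.73 = 51778.77
Difference = |57697.72 − 51778.77| = 5918.95

Supplier B is cheaper by USD 5918.95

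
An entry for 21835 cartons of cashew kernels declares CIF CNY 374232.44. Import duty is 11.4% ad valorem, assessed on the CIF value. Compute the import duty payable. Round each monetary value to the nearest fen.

Import duty = 374232.44 × 11.4% = 42662.50

Import duty: CNY 42662.50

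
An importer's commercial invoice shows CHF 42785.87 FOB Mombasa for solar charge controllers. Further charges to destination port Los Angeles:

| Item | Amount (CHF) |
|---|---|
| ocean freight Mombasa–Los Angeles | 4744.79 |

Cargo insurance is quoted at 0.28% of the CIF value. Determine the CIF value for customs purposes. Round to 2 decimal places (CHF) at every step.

CIF value: CHF 47664.12

Let C be the CIF value. C = FOB price + freight + 0.28% × C
C − 0.28% × C = 42785.87 + 4744.79
0.9972 × C = 47530.66
C = 47530.66 / 0.9972 = 47664.12
Insurance premium = 0.28% × 47664.12 = 133.46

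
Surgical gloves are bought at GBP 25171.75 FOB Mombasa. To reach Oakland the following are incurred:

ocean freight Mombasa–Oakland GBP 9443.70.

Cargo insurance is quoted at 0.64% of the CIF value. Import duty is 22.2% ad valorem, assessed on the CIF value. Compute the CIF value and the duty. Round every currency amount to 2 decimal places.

CIF value: GBP 34838.42; import duty: GBP 7734.13

Let C be the CIF value. C = FOB price + freight + 0.64% × C
C − 0.64% × C = 25171.75 + 9443.70
0.9936 × C = 34615.45
C = 34615.45 / 0.9936 = 34838.42
Insurance premium = 0.64% × 34838.42 = 222.97
Import duty = 34838.42 × 22.2% = 7734.13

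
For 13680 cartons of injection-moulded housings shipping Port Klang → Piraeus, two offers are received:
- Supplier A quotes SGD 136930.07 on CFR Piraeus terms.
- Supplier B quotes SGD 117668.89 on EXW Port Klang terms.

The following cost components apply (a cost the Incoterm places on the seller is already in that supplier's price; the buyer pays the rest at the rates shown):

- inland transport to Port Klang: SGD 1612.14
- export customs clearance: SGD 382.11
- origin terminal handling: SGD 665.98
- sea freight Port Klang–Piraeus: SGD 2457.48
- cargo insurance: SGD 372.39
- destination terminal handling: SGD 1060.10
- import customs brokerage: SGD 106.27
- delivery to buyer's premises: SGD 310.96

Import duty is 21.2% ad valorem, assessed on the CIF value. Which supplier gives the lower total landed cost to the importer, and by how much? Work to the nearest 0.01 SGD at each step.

Supplier A (CFR):
CIF value = CFR price + insurance = 136930.07 + 372.39 = 137302.46
Import duty = 137302.46 × 21.2% = 29108.12
Buyer bears (A): 372.39 + 1060.10 + 106.27 + 310.96 = 1849.72
Landed cost (A) = invoice 136930.07 + 1849.72 + duty 29108.12 = 167887.91
Supplier B (EXW):
CIF value = EXW price + inland to port + export clearance + origin terminal + freight + insurance = 117668.89 + 1612.14 + 382.11 + 665.98 + 2457.48 + 372.39 = 123158.99
Import duty = 123158.99 × 21.2% = 26109.71
Buyer bears (B): 1612.14 + 382.11 + 665.98 + 2457.48 + 372.39 + 1060.10 + 106.27 + 310.96 = 6967.43
Landed cost (B) = invoice 117668.89 + 6967.43 + duty 26109.71 = 150746.03
Difference = |167887.91 − 150746.03| = 17141.88

Supplier B is cheaper by SGD 17141.88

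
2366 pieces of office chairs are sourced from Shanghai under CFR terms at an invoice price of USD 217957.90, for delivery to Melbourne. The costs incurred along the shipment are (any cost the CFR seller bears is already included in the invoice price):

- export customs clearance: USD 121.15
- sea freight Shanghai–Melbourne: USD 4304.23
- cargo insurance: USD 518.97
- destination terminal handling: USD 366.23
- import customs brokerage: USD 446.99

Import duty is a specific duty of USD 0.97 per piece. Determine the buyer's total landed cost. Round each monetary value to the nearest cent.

CFR: the seller pays costs through ocean freight to the destination port, but not insurance.
Already in the invoice (seller's account under CFR): export clearance, freight — exclude.
CIF value = CFR price + insurance = 217957.90 + 518.97 = 218476.87
Import duty = 2366 × 0.97 = 2295.02
Buyer bears: insurance 518.97 + destination terminal 366.23 + brokerage 446.99 + duty 2295.02 = 3627.21
Landed cost = invoice 217957.90 + 3627.21 = 221585.11

Total landed cost: USD 221585.11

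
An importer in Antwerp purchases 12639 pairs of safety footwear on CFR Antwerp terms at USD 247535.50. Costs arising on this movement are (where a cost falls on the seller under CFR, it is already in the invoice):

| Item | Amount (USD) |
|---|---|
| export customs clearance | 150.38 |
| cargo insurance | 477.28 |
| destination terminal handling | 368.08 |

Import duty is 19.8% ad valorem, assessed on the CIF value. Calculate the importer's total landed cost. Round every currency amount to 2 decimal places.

CFR: the seller pays costs through ocean freight to the destination port, but not insurance.
Already in the invoice (seller's account under CFR): export clearance — exclude.
CIF value = CFR price + insurance = 247535.50 + 477.28 = 248012.78
Import duty = 248012.78 × 19.8% = 49106.53
Buyer bears: insurance 477.28 + destination terminal 368.08 + duty 49106.53 = 49951.89
Landed cost = invoice 247535.50 + 49951.89 = 297487.39

Total landed cost: USD 297487.39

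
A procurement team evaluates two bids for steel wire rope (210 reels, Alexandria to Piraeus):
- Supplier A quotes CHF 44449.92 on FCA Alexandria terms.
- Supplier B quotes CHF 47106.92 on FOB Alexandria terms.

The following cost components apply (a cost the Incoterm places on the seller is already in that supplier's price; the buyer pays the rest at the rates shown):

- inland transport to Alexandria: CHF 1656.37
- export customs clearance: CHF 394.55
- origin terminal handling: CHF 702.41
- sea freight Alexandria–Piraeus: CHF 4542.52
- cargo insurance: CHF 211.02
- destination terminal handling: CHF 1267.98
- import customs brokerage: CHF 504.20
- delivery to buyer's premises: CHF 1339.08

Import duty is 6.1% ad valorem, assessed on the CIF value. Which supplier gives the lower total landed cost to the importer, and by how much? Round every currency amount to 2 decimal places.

Supplier A is cheaper by CHF 2073.82

Supplier A (FCA):
CIF value = FCA price + origin terminal + freight + insurance = 44449.92 + 702.41 + 4542.52 + 211.02 = 49905.87
Import duty = 49905.87 × 6.1% = 3044.26
Buyer bears (A): 702.41 + 4542.52 + 211.02 + 1267.98 + 504.20 + 1339.08 = 8567.21
Landed cost (A) = invoice 44449.92 + 8567.21 + duty 3044.26 = 56061.39
Supplier B (FOB):
CIF value = FOB price + freight + insurance = 47106.92 + 4542.52 + 211.02 = 51860.46
Import duty = 51860.46 × 6.1% = 3163.49
Buyer bears (B): 4542.52 + 211.02 + 1267.98 + 504.20 + 1339.08 = 7864.80
Landed cost (B) = invoice 47106.92 + 7864.80 + duty 3163.49 = 58135.21
Difference = |56061.39 − 58135.21| = 2073.82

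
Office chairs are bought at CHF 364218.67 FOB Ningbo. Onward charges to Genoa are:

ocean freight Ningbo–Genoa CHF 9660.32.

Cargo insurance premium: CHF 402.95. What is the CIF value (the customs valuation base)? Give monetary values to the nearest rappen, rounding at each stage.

CIF value: CHF 374281.94

CIF = FOB price + freight + insurance
CIF = 364218.67 + 9660.32 + 402.95 = 374281.94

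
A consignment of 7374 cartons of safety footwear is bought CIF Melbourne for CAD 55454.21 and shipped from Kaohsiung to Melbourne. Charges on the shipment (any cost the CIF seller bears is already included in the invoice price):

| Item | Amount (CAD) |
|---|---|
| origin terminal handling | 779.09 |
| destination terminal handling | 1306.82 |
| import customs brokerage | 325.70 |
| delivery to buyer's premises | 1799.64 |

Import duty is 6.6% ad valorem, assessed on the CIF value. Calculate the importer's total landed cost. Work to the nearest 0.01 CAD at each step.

Total landed cost: CAD 62546.35

CIF: the seller pays costs through ocean freight and marine insurance to the destination port.
Already in the invoice (seller's account under CIF): origin terminal — exclude.
The CIF price already equals the CIF value: 55454.21
Import duty = 55454.21 × 6.6% = 3659.98
Buyer bears: destination terminal 1306.82 + brokerage 325.70 + delivery 1799.64 + duty 3659.98 = 7092.14
Landed cost = invoice 55454.21 + 7092.14 = 62546.35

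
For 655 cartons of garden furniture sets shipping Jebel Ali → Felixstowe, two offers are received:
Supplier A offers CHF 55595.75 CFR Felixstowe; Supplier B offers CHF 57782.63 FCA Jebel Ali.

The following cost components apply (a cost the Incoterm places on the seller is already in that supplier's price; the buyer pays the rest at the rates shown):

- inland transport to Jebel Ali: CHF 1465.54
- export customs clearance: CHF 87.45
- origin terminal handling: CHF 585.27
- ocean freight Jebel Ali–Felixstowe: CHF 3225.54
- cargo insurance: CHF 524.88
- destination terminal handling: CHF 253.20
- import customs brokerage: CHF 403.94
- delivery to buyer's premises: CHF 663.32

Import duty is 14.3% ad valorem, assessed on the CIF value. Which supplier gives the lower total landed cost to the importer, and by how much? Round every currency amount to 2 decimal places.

Supplier A is cheaper by CHF 6855.36

Supplier A (CFR):
CIF value = CFR price + insurance = 55595.75 + 524.88 = 56120.63
Import duty = 56120.63 × 14.3% = 8025.25
Buyer bears (A): 524.88 + 253.20 + 403.94 + 663.32 = 1845.34
Landed cost (A) = invoice 55595.75 + 1845.34 + duty 8025.25 = 65466.34
Supplier B (FCA):
CIF value = FCA price + origin terminal + freight + insurance = 57782.63 + 585.27 + 3225.54 + 524.88 = 62118.32
Import duty = 62118.32 × 14.3% = 8882.92
Buyer bears (B): 585.27 + 3225.54 + 524.88 + 253.20 + 403.94 + 663.32 = 5656.15
Landed cost (B) = invoice 57782.63 + 5656.15 + duty 8882.92 = 72321.70
Difference = |65466.34 − 72321.70| = 6855.36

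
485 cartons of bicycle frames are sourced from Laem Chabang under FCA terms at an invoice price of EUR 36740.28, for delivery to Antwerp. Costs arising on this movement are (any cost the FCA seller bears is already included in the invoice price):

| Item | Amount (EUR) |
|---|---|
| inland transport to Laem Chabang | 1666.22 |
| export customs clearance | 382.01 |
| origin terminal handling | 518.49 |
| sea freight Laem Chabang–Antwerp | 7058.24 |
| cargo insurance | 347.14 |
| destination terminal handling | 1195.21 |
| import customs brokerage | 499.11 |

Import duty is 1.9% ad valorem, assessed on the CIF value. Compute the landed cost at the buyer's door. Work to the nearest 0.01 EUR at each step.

Total landed cost: EUR 47207.09

FCA: the seller delivers export-cleared goods to the carrier; the buyer bears costs from that point.
Already in the invoice (seller's account under FCA): inland to port, export clearance — exclude.
CIF value = FCA price + origin terminal + freight + insurance = 36740.28 + 518.49 + 7058.24 + 347.14 = 44664.15
Import duty = 44664.15 × 1.9% = 848.62
Buyer bears: origin terminal 518.49 + freight 7058.24 + insurance 347.14 + destination terminal 1195.21 + brokerage 499.11 + duty 848.62 = 10466.81
Landed cost = invoice 36740.28 + 10466.81 = 47207.09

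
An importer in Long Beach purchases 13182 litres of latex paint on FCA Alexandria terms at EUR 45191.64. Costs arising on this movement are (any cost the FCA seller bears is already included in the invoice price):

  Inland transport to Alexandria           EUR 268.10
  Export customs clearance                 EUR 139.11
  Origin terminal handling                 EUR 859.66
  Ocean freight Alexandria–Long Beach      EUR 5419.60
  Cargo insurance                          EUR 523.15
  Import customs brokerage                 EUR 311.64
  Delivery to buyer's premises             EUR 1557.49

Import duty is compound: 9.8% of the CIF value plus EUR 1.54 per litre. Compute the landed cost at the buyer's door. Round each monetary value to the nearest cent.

Total landed cost: EUR 79258.88

FCA: the seller delivers export-cleared goods to the carrier; the buyer bears costs from that point.
Already in the invoice (seller's account under FCA): inland to port, export clearance — exclude.
CIF value = FCA price + origin terminal + freight + insurance = 45191.64 + 859.66 + 5419.60 + 523.15 = 51994.05
Ad valorem component: 51994.05 × 9.8% = 5095.42
Specific component: 13182 × 1.54 = 20300.28
Import duty = 5095.42 + 20300.28 = 25395.70
Buyer bears: origin terminal 859.66 + freight 5419.60 + insurance 523.15 + brokerage 311.64 + delivery 1557.49 + duty 25395.70 = 34067.24
Landed cost = invoice 45191.64 + 34067.24 = 79258.88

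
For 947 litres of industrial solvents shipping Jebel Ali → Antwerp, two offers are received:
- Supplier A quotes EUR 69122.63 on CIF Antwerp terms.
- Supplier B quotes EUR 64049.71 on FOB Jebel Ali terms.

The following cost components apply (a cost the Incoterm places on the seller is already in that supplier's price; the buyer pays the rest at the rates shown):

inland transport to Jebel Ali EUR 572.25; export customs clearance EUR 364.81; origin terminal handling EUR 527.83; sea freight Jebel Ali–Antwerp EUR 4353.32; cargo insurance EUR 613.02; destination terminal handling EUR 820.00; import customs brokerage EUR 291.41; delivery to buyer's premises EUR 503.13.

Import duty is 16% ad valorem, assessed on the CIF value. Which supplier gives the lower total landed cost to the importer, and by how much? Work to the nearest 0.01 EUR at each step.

Supplier B is cheaper by EUR 123.63

Supplier A (CIF):
The CIF price already equals the CIF value: 69122.63
Import duty = 69122.63 × 16% = 11059.62
Buyer bears (A): 820.00 + 291.41 + 503.13 = 1614.54
Landed cost (A) = invoice 69122.63 + 1614.54 + duty 11059.62 = 81796.79
Supplier B (FOB):
CIF value = FOB price + freight + insurance = 64049.71 + 4353.32 + 613.02 = 69016.05
Import duty = 69016.05 × 16% = 11042.57
Buyer bears (B): 4353.32 + 613.02 + 820.00 + 291.41 + 503.13 = 6580.88
Landed cost (B) = invoice 64049.71 + 6580.88 + duty 11042.57 = 81673.16
Difference = |81796.79 − 81673.16| = 123.63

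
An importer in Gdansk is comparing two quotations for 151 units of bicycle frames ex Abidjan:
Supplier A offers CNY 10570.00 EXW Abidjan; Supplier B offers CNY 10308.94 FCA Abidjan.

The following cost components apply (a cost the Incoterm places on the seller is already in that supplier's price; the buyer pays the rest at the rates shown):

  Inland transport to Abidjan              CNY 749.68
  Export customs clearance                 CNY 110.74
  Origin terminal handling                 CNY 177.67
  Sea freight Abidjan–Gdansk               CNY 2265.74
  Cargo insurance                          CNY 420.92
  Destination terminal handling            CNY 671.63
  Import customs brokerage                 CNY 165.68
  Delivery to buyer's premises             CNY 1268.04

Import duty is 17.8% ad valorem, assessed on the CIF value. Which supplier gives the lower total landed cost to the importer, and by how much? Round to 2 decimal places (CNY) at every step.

Supplier A (EXW):
CIF value = EXW price + inland to port + export clearance + origin terminal + freight + insurance = 10570.00 + 749.68 + 110.74 + 177.67 + 2265.74 + 420.92 = 14294.75
Import duty = 14294.75 × 17.8% = 2544.47
Buyer bears (A): 749.68 + 110.74 + 177.67 + 2265.74 + 420.92 + 671.63 + 165.68 + 1268.04 = 5830.10
Landed cost (A) = invoice 10570.00 + 5830.10 + duty 2544.47 = 18944.57
Supplier B (FCA):
CIF value = FCA price + origin terminal + freight + insurance = 10308.94 + 177.67 + 2265.74 + 420.92 = 13173.27
Import duty = 13173.27 × 17.8% = 2344.84
Buyer bears (B): 177.67 + 2265.74 + 420.92 + 671.63 + 165.68 + 1268.04 = 4969.68
Landed cost (B) = invoice 10308.94 + 4969.68 + duty 2344.84 = 17623.46
Difference = |18944.57 − 17623.46| = 1321.11

Supplier B is cheaper by CNY 1321.11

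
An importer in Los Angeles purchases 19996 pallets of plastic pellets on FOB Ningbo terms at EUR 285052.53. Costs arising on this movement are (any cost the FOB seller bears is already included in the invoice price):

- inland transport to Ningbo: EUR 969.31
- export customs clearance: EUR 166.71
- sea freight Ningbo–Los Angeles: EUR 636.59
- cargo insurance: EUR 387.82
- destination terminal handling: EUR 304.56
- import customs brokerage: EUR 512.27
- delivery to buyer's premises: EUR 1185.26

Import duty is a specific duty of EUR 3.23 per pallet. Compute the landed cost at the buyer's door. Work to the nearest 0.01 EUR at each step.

Total landed cost: EUR 352666.11

FOB: the seller bears costs until goods are on board at the origin port; the buyer bears freight, insurance and all costs thereafter.
Already in the invoice (seller's account under FOB): inland to port, export clearance — exclude.
CIF value = FOB price + freight + insurance = 285052.53 + 636.59 + 387.82 = 286076.94
Import duty = 19996 × 3.23 = 64587.08
Buyer bears: freight 636.59 + insurance 387.82 + destination terminal 304.56 + brokerage 512.27 + delivery 1185.26 + duty 64587.08 = 67613.58
Landed cost = invoice 285052.53 + 67613.58 = 352666.11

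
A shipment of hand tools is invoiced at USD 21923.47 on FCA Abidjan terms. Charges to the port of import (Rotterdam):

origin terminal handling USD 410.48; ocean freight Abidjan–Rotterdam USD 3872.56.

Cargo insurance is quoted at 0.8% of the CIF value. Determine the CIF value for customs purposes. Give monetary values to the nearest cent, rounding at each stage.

Let C be the CIF value. C = FCA price + pre-shipment costs + freight + 0.8% × C
C − 0.8% × C = 21923.47 + 410.48 + 3872.56
0.992 × C = 26206.51
C = 26206.51 / 0.992 = 26417.85
Insurance premium = 0.8% × 26417.85 = 211.34

CIF value: USD 26417.85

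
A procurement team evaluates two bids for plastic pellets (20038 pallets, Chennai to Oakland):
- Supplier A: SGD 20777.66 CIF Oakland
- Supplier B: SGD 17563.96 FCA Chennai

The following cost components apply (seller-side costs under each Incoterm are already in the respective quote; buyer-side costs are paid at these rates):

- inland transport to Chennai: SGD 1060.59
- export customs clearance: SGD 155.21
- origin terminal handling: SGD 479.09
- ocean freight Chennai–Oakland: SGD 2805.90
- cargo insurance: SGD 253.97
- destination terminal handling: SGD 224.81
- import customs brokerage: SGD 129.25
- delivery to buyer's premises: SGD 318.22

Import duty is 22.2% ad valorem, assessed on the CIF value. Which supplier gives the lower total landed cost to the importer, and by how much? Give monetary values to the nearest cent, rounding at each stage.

Supplier A is cheaper by SGD 397.47

Supplier A (CIF):
The CIF price already equals the CIF value: 20777.66
Import duty = 20777.66 × 22.2% = 4612.64
Buyer bears (A): 224.81 + 129.25 + 318.22 = 672.28
Landed cost (A) = invoice 20777.66 + 672.28 + duty 4612.64 = 26062.58
Supplier B (FCA):
CIF value = FCA price + origin terminal + freight + insurance = 17563.96 + 479.09 + 2805.90 + 253.97 = 21102.92
Import duty = 21102.92 × 22.2% = 4684.85
Buyer bears (B): 479.09 + 2805.90 + 253.97 + 224.81 + 129.25 + 318.22 = 4211.24
Landed cost (B) = invoice 17563.96 + 4211.24 + duty 4684.85 = 26460.05
Difference = |26062.58 − 26460.05| = 397.47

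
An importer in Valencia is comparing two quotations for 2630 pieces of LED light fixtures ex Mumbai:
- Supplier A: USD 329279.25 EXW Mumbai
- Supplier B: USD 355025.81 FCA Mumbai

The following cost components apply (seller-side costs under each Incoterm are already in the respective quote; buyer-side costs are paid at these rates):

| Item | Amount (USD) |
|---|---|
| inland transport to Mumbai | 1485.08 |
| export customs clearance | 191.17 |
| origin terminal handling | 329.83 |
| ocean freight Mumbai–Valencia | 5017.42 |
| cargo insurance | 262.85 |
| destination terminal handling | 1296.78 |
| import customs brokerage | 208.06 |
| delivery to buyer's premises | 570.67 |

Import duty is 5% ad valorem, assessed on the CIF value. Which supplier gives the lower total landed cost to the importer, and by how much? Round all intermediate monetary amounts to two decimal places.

Supplier A is cheaper by USD 25273.83

Supplier A (EXW):
CIF value = EXW price + inland to port + export clearance + origin terminal + freight + insurance = 329279.25 + 1485.08 + 191.17 + 329.83 + 5017.42 + 262.85 = 336565.60
Import duty = 336565.60 × 5% = 16828.28
Buyer bears (A): 1485.08 + 191.17 + 329.83 + 5017.42 + 262.85 + 1296.78 + 208.06 + 570.67 = 9361.86
Landed cost (A) = invoice 329279.25 + 9361.86 + duty 16828.28 = 355469.39
Supplier B (FCA):
CIF value = FCA price + origin terminal + freight + insurance = 355025.81 + 329.83 + 5017.42 + 262.85 = 360635.91
Import duty = 360635.91 × 5% = 18031.80
Buyer bears (B): 329.83 + 5017.42 + 262.85 + 1296.78 + 208.06 + 570.67 = 7685.61
Landed cost (B) = invoice 355025.81 + 7685.61 + duty 18031.80 = 380743.22
Difference = |355469.39 − 380743.22| = 25273.83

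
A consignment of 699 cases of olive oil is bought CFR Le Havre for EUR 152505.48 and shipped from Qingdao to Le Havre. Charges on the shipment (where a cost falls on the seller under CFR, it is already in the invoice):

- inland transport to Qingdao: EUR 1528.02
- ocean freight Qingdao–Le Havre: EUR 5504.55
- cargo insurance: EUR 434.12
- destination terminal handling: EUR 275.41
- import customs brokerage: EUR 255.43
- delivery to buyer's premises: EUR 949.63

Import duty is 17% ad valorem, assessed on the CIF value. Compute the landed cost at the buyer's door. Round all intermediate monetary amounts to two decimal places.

CFR: the seller pays costs through ocean freight to the destination port, but not insurance.
Already in the invoice (seller's account under CFR): inland to port, freight — exclude.
CIF value = CFR price + insurance = 152505.48 + 434.12 = 152939.60
Import duty = 152939.60 × 17% = 25999.73
Buyer bears: insurance 434.12 + destination terminal 275.41 + brokerage 255.43 + delivery 949.63 + duty 25999.73 = 27914.32
Landed cost = invoice 152505.48 + 27914.32 = 180419.80

Total landed cost: EUR 180419.80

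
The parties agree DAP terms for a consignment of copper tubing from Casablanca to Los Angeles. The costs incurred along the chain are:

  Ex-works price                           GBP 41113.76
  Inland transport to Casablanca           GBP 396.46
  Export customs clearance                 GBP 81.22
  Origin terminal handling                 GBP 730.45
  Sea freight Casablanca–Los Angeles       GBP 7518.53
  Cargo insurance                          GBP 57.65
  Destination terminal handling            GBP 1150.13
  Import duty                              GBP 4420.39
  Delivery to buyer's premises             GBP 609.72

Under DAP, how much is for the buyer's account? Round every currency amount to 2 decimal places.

Buyer's account: GBP 4420.39

DAP: the seller bears all costs to the named destination except import duty and clearance.
Seller's account: goods 41113.76 + inland to port 396.46 + export clearance 81.22 + origin terminal 730.45 + freight 7518.53 + insurance 57.65 + destination terminal 1150.13 + delivery 609.72 = 51657.92
Buyer's account: duty 4420.39 = 4420.39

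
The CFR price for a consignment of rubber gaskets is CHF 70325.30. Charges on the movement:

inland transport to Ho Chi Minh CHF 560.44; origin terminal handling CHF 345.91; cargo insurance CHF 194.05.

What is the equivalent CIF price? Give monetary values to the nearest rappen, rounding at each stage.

CIF price: CHF 70519.35

Not relevant to the conversion: inland to port, origin terminal — on the seller under both CFR and CIF; already in the CFR price and stays in the CIF price.
From CFR to CIF, the seller additionally bears: insurance.
CIF price = 70325.30 + 194.05 = 70519.35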